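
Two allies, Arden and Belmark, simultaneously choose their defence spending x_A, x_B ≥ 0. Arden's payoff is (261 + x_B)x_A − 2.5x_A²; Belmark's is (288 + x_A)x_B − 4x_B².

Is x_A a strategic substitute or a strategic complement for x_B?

Expanding Arden's payoff: 261x_A + x_Bx_A − 2.5x_A².
∂π/∂x_A = 261 + x_B − 5x_A = 0, so x_A = 52.2 + 0.2x_B.
The best-response slope dx_A/dx_B = 0.2 > 0: the reaction function is upward-sloping, so the choices are strategic complements.

strategic complements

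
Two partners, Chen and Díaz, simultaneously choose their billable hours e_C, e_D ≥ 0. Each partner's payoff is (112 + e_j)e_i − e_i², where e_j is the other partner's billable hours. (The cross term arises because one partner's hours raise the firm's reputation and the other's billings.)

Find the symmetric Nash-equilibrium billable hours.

Chen's payoff is (112 + e_D)e_C − e_C².
∂π/∂e_C = 112 + e_D − 2e_C = 0, so e_C = 56 + 0.5e_D.
By symmetry e_D = e_C; substituting into the reaction function, 0.5e_C = 56 and e_C = 112.

112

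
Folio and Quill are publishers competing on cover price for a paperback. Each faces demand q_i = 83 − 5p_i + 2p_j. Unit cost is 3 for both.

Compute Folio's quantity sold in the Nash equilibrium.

46.25

Folio's profit: π = (p_{Folio} − 3)(83 − 5p_{Folio} + 2p_{Quill}).
∂π/∂p_{Folio} = 98 − 10p_{Folio} + 2p_{Quill} = 0 ⇒ p_{Folio} = 9.8 + 0.2p_{Quill}.
By symmetry p_{Quill} = p_{Folio}; substituting into the reaction function, 0.8p_{Folio} = 9.8 and p_{Folio} = 12.25.
q_{Folio} = 83 − 5·12.25 + 2·12.25 = 46.25.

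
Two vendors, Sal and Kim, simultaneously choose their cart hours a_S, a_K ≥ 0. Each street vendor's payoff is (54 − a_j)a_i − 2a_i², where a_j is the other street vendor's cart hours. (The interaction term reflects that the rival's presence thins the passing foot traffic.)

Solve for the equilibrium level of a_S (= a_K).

10.8

Sal's payoff is (54 − a_K)a_S − 2a_S².
∂π/∂a_S = 54 − a_K − 4a_S = 0, so a_S = 13.5 − 0.25a_K.
By symmetry a_K = a_S; substituting into the reaction function, 1.25a_S = 13.5 and a_S = 10.8.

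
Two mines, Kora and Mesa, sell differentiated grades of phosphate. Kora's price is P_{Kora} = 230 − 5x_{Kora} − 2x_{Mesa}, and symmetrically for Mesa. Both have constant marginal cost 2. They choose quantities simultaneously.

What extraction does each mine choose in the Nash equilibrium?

Mine Kora's profit: π = x_{Kora}(230 − 5x_{Kora} − 2x_{Mesa}) − 2x_{Kora}.
∂π/∂x_{Kora} = 228 − 10x_{Kora} − 2x_{Mesa} = 0 ⇒ x_{Kora} = 22.8 − 0.2x_{Mesa}.
The game is symmetric, so in equilibrium x_{Mesa} = x_{Kora}: the reaction function gives 1.2x_{Kora} = 22.8, hence x_{Kora} = 19.

19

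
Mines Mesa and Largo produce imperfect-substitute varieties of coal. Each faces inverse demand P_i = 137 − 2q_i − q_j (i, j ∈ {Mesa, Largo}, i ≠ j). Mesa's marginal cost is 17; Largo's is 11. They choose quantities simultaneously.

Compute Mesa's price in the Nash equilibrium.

Mine Mesa's profit: π = q_{Mesa}(137 − 2q_{Mesa} − q_{Largo}) − 17q_{Mesa}.
∂π/∂q_{Mesa} = 120 − 4q_{Mesa} − q_{Largo} = 0 ⇒ q_{Mesa} = 30 − 0.25q_{Largo}.
Similarly q_{Largo} = 31.5 − 0.25q_{Mesa}.
Solving the two reaction functions simultaneously: (1 − (−0.25)(−0.25))q_{Mesa} = 30 − 0.25·31.5, so 0.9375q_{Mesa} = 22.125 and q_{Mesa} = 23.6.
Then q_{Largo} = 31.5 − 0.25·23.6 = 25.6.
P_{Mesa} = 137 − 2·23.6 − 25.6 = 64.2.

64.2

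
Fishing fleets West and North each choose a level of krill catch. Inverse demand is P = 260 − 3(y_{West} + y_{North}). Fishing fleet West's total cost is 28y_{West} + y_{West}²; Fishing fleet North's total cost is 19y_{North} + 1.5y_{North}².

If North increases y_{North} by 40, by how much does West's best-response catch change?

Fishing fleet West's profit: π = y_{West}(260 − 3(y_{West} + y_{North})) − 28y_{West} − y_{West}².
∂π/∂y_{West} = 232 − 8y_{West} − 3y_{North} = 0, so y_{West} = 29 − 0.375y_{North}.
The reaction-function slope is −0.375, so a 40-unit rise in y_{North} moves y_{West} by −0.375 × 40 = −15. West's best response falls — the actions are strategic substitutes.

-15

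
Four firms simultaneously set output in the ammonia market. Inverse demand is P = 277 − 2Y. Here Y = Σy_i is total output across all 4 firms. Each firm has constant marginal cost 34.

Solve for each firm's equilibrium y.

24.3

A representative firm's profit is π_i = y_i(277 − 2Y) − 34y_i, with Y = y_i + Σ_{j≠i} y_j.
First-order condition: 243 − 4y_i − 2Σ_{j≠i} y_j = 0.
In a symmetric equilibrium every firm chooses the same y, so Σ_{j≠i} y_j = 3y. The condition becomes 243 − 10y = 0, giving y = 243/10 = 24.3.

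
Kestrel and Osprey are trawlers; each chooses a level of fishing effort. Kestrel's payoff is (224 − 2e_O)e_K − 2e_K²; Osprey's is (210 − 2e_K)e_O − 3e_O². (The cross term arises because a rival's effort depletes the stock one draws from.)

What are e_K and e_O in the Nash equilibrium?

46.2, 19.6

Expanding Kestrel's payoff: 224e_K − 2e_Oe_K − 2e_K².
∂π/∂e_K = 224 − 2e_O − 4e_K = 0, so e_K = 56 − 0.5e_O.
Likewise for Osprey: e_O = 35 − (1/3)e_K.
Plugging e_O into Kestrel's best response: e_K = 56 − 0.5(35 − (1/3)e_K) ⇒ (5/6)e_K = 38.5, so e_K = 46.2.
Then e_O = 35 − (1/3)·46.2 = 19.6.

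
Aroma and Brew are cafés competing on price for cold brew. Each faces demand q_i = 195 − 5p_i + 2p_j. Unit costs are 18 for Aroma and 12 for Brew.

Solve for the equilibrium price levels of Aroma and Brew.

Aroma's profit: π = (p_{Aroma} − 18)(195 − 5p_{Aroma} + 2p_{Brew}).
∂π/∂p_{Aroma} = 285 − 10p_{Aroma} + 2p_{Brew} = 0 ⇒ p_{Aroma} = 28.5 + 0.2p_{Brew}.
Similarly p_{Brew} = 25.5 + 0.2p_{Aroma}.
Substituting the second reaction function into the first: p_{Aroma} = 28.5 + 0.2(25.5 + 0.2p_{Aroma}), which gives 0.96p_{Aroma} = 33.6 ⇒ p_{Aroma} = 35.
Then p_{Brew} = 25.5 + 0.2·35 = 32.5.

35, 32.5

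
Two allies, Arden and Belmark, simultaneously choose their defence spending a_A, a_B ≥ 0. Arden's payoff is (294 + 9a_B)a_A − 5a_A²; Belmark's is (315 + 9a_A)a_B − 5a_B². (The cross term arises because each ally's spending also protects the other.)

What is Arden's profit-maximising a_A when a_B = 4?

33

Expanding Arden's payoff: 294a_A + 9a_Ba_A − 5a_A².
∂π/∂a_A = 294 + 9a_B − 10a_A = 0, so a_A = 29.4 + 0.9a_B.
At a_B = 4: a_A = 29.4 + 0.9·4 = 33.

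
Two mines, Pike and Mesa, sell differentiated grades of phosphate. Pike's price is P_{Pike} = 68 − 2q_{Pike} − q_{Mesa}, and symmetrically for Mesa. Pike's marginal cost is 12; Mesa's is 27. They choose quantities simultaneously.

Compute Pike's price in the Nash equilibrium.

36.4

Mine Pike's profit: π = q_{Pike}(68 − 2q_{Pike} − q_{Mesa}) − 12q_{Pike}.
∂π/∂q_{Pike} = 56 − 4q_{Pike} − q_{Mesa} = 0 ⇒ q_{Pike} = 14 − 0.25q_{Mesa}.
Similarly q_{Mesa} = 10.25 − 0.25q_{Pike}.
Substituting the second reaction function into the first: q_{Pike} = 14 − 0.25(10.25 − 0.25q_{Pike}), which gives 0.9375q_{Pike} = 11.4375 ⇒ q_{Pike} = 12.2.
Then q_{Mesa} = 10.25 − 0.25·12.2 = 7.2.
P_{Pike} = 68 − 2·12.2 − 7.2 = 36.4.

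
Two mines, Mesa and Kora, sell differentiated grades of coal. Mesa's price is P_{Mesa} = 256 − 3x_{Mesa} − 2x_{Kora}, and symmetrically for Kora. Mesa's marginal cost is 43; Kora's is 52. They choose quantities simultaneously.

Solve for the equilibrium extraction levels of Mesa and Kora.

27.1875, 24.9375

Mine Mesa's profit: π = x_{Mesa}(256 − 3x_{Mesa} − 2x_{Kora}) − 43x_{Mesa}.
∂π/∂x_{Mesa} = 213 − 6x_{Mesa} − 2x_{Kora} = 0 ⇒ x_{Mesa} = 35.5 − (1/3)x_{Kora}.
Similarly x_{Kora} = 34 − (1/3)x_{Mesa}.
Solving the two reaction functions simultaneously: (1 − (−1/3)(−1/3))x_{Mesa} = 35.5 − (1/3)·34, so (8/9)x_{Mesa} = 145/6 and x_{Mesa} = 27.1875.
Then x_{Kora} = 34 − (1/3)·27.1875 = 24.9375.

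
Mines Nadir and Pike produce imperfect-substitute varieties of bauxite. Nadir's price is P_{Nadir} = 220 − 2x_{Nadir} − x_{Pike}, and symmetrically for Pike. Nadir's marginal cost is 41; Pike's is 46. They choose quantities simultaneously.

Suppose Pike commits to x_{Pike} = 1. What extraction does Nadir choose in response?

Mine Nadir's profit: π = x_{Nadir}(220 − 2x_{Nadir} − x_{Pike}) − 41x_{Nadir}.
∂π/∂x_{Nadir} = 179 − 4x_{Nadir} − x_{Pike} = 0 ⇒ x_{Nadir} = 44.75 − 0.25x_{Pike}.
At x_{Pike} = 1: x_{Nadir} = 44.75 − 0.25·1 = 44.5.

44.5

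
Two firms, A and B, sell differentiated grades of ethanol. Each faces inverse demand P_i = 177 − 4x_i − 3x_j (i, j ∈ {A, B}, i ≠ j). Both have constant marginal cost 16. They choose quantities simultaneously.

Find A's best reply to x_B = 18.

13.375

Firm A's profit: π = x_A(177 − 4x_A − 3x_B) − 16x_A.
∂π/∂x_A = 161 − 8x_A − 3x_B = 0 ⇒ x_A = 20.125 − 0.375x_B.
At x_B = 18: x_A = 20.125 − 0.375·18 = 13.375.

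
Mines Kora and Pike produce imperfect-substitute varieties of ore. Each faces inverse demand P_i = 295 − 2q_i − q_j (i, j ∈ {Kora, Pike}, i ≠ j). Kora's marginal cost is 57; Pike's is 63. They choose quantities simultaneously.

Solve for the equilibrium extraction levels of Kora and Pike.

48, 46

Mine Kora's profit: π = q_{Kora}(295 − 2q_{Kora} − q_{Pike}) − 57q_{Kora}.
∂π/∂q_{Kora} = 238 − 4q_{Kora} − q_{Pike} = 0 ⇒ q_{Kora} = 59.5 − 0.25q_{Pike}.
Similarly q_{Pike} = 58 − 0.25q_{Kora}.
Substituting the second reaction function into the first: q_{Kora} = 59.5 − 0.25(58 − 0.25q_{Kora}), which gives 0.9375q_{Kora} = 45 ⇒ q_{Kora} = 48.
Then q_{Pike} = 58 − 0.25·48 = 46.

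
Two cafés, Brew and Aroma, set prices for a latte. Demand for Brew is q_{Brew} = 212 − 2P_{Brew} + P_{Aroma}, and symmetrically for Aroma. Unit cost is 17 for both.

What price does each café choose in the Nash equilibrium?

Brew's profit: π = (P_{Brew} − 17)(212 − 2P_{Brew} + P_{Aroma}).
∂π/∂P_{Brew} = 246 − 4P_{Brew} + P_{Aroma} = 0 ⇒ P_{Brew} = 61.5 + 0.25P_{Aroma}.
The game is symmetric, so in equilibrium P_{Aroma} = P_{Brew}: the reaction function gives 0.75P_{Brew} = 61.5, hence P_{Brew} = 82.

82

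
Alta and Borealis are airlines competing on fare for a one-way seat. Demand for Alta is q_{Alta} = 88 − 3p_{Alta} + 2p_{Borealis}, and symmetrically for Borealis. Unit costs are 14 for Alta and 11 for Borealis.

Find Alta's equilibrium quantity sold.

53.8125

Alta's profit: π = (p_{Alta} − 14)(88 − 3p_{Alta} + 2p_{Borealis}).
∂π/∂p_{Alta} = 130 − 6p_{Alta} + 2p_{Borealis} = 0 ⇒ p_{Alta} = 65/3 + (1/3)p_{Borealis}.
Similarly p_{Borealis} = 121/6 + (1/3)p_{Alta}.
Solving the two reaction functions simultaneously: (1 − (1/3)(1/3))p_{Alta} = 65/3 + (1/3)·(121/6), so (8/9)p_{Alta} = 511/18 and p_{Alta} = 31.9375.
Then p_{Borealis} = 121/6 + (1/3)·31.9375 = 30.8125.
q_{Alta} = 88 − 3·31.9375 + 2·30.8125 = 53.8125.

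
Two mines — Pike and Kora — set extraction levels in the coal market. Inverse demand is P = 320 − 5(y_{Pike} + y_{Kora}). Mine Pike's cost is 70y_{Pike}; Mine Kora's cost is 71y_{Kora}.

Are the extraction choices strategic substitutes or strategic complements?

strategic substitutes

Mine Pike's profit: π = y_{Pike}(320 − 5(y_{Pike} + y_{Kora})) − 70y_{Pike}.
∂π/∂y_{Pike} = 250 − 10y_{Pike} − 5y_{Kora} = 0, so y_{Pike} = 25 − 0.5y_{Kora}.
The best-response slope dy_{Pike}/dy_{Kora} = −0.5 < 0: the reaction function is downward-sloping, so the choices are strategic substitutes.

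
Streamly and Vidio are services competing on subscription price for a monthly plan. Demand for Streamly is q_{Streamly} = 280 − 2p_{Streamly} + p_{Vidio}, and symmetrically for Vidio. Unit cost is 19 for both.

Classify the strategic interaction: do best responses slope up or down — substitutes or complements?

strategic complements

Streamly's profit: π = (p_{Streamly} − 19)(280 − 2p_{Streamly} + p_{Vidio}).
∂π/∂p_{Streamly} = 318 − 4p_{Streamly} + p_{Vidio} = 0 ⇒ p_{Streamly} = 79.5 + 0.25p_{Vidio}.
The best-response slope dp_{Streamly}/dp_{Vidio} = 0.25 > 0: the reaction function is upward-sloping, so the choices are strategic complements.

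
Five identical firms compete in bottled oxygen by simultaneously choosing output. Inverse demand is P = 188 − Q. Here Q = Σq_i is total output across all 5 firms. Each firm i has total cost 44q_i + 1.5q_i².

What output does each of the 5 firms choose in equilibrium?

16

A representative firm's profit is π_i = q_i(188 − Q) − 44q_i − 1.5q_i², with Q = q_i + Σ_{j≠i} q_j.
First-order condition: 144 − 5q_i − Σ_{j≠i} q_j = 0.
Imposing symmetry (q_j = q for all j) turns Σ_{j≠i} q_j into 4q, so 144 = 9q and q = 16.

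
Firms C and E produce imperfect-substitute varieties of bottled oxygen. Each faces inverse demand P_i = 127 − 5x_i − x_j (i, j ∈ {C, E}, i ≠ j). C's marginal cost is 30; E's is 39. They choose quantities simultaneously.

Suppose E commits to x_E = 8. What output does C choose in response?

Firm C's profit: π = x_C(127 − 5x_C − x_E) − 30x_C.
∂π/∂x_C = 97 − 10x_C − x_E = 0 ⇒ x_C = 9.7 − 0.1x_E.
At x_E = 8: x_C = 9.7 − 0.1·8 = 8.9.

8.9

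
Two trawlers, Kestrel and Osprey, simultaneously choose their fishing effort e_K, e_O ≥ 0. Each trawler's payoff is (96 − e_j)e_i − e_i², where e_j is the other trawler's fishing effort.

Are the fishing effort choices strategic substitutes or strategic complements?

strategic substitutes

Kestrel's payoff is (96 − e_O)e_K − e_K².
∂π/∂e_K = 96 − e_O − 2e_K = 0, so e_K = 48 − 0.5e_O.
The best-response slope de_K/de_O = −0.5 < 0: the reaction function is downward-sloping, so the choices are strategic substitutes.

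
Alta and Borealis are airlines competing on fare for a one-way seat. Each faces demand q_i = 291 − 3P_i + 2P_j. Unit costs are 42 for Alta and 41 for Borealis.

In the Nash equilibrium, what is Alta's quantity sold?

Alta's profit: π = (P_{Alta} − 42)(291 − 3P_{Alta} + 2P_{Borealis}).
∂π/∂P_{Alta} = 417 − 6P_{Alta} + 2P_{Borealis} = 0 ⇒ P_{Alta} = 69.5 + (1/3)P_{Borealis}.
Similarly P_{Borealis} = 69 + (1/3)P_{Alta}.
Solving the two reaction functions simultaneously: (1 − (1/3)(1/3))P_{Alta} = 69.5 + (1/3)·69, so (8/9)P_{Alta} = 92.5 and P_{Alta} = 104.0625.
Then P_{Borealis} = 69 + (1/3)·104.0625 = 103.6875.
q_{Alta} = 291 − 3·104.0625 + 2·103.6875 = 186.1875.

186.1875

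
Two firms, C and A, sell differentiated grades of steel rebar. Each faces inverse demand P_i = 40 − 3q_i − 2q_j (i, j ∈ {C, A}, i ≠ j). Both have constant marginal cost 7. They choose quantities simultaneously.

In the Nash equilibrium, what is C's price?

Firm C's profit: π = q_C(40 − 3q_C − 2q_A) − 7q_C.
∂π/∂q_C = 33 − 6q_C − 2q_A = 0 ⇒ q_C = 5.5 − (1/3)q_A.
By symmetry q_A = q_C; substituting into the reaction function, (4/3)q_C = 5.5 and q_C = 4.125.
P_C = 40 − 3·4.125 − 2·4.125 = 19.375.

19.375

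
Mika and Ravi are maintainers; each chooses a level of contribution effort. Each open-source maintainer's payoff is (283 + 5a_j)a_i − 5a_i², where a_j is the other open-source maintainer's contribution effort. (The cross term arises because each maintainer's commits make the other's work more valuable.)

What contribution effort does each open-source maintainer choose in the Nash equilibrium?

56.6

Mika's payoff is (283 + 5a_R)a_M − 5a_M².
∂π/∂a_M = 283 + 5a_R − 10a_M = 0, so a_M = 28.3 + 0.5a_R.
By symmetry a_R = a_M; substituting into the reaction function, 0.5a_M = 28.3 and a_M = 56.6.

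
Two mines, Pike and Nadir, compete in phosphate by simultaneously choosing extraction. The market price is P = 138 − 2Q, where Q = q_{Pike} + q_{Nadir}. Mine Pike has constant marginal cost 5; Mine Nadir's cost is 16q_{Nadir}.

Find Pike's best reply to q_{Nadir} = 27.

Mine Pike's profit: π = q_{Pike}(138 − 2(q_{Pike} + q_{Nadir})) − 5q_{Pike}.
∂π/∂q_{Pike} = 133 − 4q_{Pike} − 2q_{Nadir} = 0, so q_{Pike} = 33.25 − 0.5q_{Nadir}.
At q_{Nadir} = 27: q_{Pike} = 33.25 − 0.5·27 = 19.75.

19.75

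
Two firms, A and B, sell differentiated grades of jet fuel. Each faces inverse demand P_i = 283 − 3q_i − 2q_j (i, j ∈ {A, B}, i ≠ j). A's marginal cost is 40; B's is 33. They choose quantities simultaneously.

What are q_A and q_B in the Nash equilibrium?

Firm A's profit: π = q_A(283 − 3q_A − 2q_B) − 40q_A.
∂π/∂q_A = 243 − 6q_A − 2q_B = 0 ⇒ q_A = 40.5 − (1/3)q_B.
Similarly q_B = 125/3 − (1/3)q_A.
Solving the two reaction functions simultaneously: (1 − (−1/3)(−1/3))q_A = 40.5 − (1/3)·(125/3), so (8/9)q_A = 479/18 and q_A = 29.9375.
Then q_B = 125/3 − (1/3)·29.9375 = 31.6875.

29.9375, 31.6875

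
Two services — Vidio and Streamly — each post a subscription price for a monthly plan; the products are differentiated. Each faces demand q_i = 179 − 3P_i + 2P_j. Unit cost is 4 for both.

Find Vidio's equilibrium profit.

5742.1875

Vidio's profit: π = (P_{Vidio} − 4)(179 − 3P_{Vidio} + 2P_{Streamly}).
∂π/∂P_{Vidio} = 191 − 6P_{Vidio} + 2P_{Streamly} = 0 ⇒ P_{Vidio} = 191/6 + (1/3)P_{Streamly}.
Setting P_{Vidio} = P_{Streamly} in the reaction function: P_{Vidio} = 191/6 + (1/3)P_{Vidio}, so P_{Vidio} = (191/6) / (2/3) = 47.75.
q_{Vidio} = 179 − 3·47.75 + 2·47.75 = 131.25.
Profit = (47.75 − 4)·131.25 = 5742.1875.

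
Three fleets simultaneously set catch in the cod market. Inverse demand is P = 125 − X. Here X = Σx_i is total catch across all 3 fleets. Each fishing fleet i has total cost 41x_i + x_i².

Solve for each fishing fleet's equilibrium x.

14

A representative fishing fleet's profit is π_i = x_i(125 − X) − 41x_i − x_i², with X = x_i + Σ_{j≠i} x_j.
First-order condition: 84 − 4x_i − Σ_{j≠i} x_j = 0.
Imposing symmetry (x_j = x for all j) turns Σ_{j≠i} x_j into 2x, so 84 = 6x and x = 14.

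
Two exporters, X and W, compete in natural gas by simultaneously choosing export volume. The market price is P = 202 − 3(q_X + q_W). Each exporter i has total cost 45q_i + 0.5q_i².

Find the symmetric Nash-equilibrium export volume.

15.7

Exporter X's profit: π = q_X(202 − 3(q_X + q_W)) − 45q_X − 0.5q_X².
∂π/∂q_X = 157 − 7q_X − 3q_W = 0, so q_X = 157/7 − (3/7)q_W.
Setting q_X = q_W in the reaction function: q_X = 157/7 − (3/7)q_X, so q_X = (157/7) / (10/7) = 15.7.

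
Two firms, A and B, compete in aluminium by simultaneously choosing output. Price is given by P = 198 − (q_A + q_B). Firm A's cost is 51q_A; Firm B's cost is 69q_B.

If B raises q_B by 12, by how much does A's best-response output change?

-6

Firm A's profit: π = q_A(198 − (q_A + q_B)) − 51q_A.
∂π/∂q_A = 147 − 2q_A − q_B = 0, so q_A = 73.5 − 0.5q_B.
The reaction-function slope is −0.5, so a 12-unit rise in q_B moves q_A by −0.5 × 12 = −6. A's best response falls — the actions are strategic substitutes.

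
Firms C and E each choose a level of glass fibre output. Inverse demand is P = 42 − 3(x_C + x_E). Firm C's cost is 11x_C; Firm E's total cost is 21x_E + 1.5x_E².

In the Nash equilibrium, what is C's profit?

69.12

Firm C's profit: π = x_C(42 − 3(x_C + x_E)) − 11x_C.
∂π/∂x_C = 31 − 6x_C − 3x_E = 0, so x_C = 31/6 − 0.5x_E.
For E: ∂π/∂x_E = 21 − 9x_E − 3x_C = 0 ⇒ x_E = 7/3 − (1/3)x_C.
Plugging x_E into C's best response: x_C = 31/6 − 0.5(7/3 − (1/3)x_C) ⇒ (5/6)x_C = 4, so x_C = 4.8.
Then x_E = 7/3 − (1/3)·4.8 = 11/15.
Price P = 42 − 3·(83/15) = 25.4.
C's profit: (25.4 − 11)·4.8 = 69.12.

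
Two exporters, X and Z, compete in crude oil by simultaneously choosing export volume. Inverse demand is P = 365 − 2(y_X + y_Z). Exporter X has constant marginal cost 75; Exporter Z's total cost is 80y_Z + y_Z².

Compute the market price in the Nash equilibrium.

Exporter X's profit: π = y_X(365 − 2(y_X + y_Z)) − 75y_X.
∂π/∂y_X = 290 − 4y_X − 2y_Z = 0, so y_X = 72.5 − 0.5y_Z.
For Z: ∂π/∂y_Z = 285 − 6y_Z − 2y_X = 0 ⇒ y_Z = 47.5 − (1/3)y_X.
Substituting the second reaction function into the first: y_X = 72.5 − 0.5(47.5 − (1/3)y_X), which gives (5/6)y_X = 48.75 ⇒ y_X = 58.5.
Then y_Z = 47.5 − (1/3)·58.5 = 28.
Equilibrium price: P = 365 − 2·86.5 = 192.

192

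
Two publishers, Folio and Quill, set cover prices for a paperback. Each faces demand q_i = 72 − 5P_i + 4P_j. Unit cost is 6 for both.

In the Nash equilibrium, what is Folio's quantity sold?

55

Folio's profit: π = (P_{Folio} − 6)(72 − 5P_{Folio} + 4P_{Quill}).
∂π/∂P_{Folio} = 102 − 10P_{Folio} + 4P_{Quill} = 0 ⇒ P_{Folio} = 10.2 + 0.4P_{Quill}.
By symmetry P_{Quill} = P_{Folio}; substituting into the reaction function, 0.6P_{Folio} = 10.2 and P_{Folio} = 17.
q_{Folio} = 72 − 5·17 + 4·17 = 55.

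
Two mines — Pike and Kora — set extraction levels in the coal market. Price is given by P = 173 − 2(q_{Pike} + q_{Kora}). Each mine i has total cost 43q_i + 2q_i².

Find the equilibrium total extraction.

Mine Pike's profit: π = q_{Pike}(173 − 2(q_{Pike} + q_{Kora})) − 43q_{Pike} − 2q_{Pike}².
∂π/∂q_{Pike} = 130 − 8q_{Pike} − 2q_{Kora} = 0, so q_{Pike} = 16.25 − 0.25q_{Kora}.
Setting q_{Pike} = q_{Kora} in the reaction function: q_{Pike} = 16.25 − 0.25q_{Pike}, so q_{Pike} = 16.25 / 1.25 = 13.
Total extraction: 13 + 13 = 26.

26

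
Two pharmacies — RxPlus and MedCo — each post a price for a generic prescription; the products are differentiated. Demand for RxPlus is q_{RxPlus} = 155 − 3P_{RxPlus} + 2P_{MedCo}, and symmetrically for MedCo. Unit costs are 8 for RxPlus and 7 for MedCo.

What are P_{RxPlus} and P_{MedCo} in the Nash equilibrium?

RxPlus's profit: π = (P_{RxPlus} − 8)(155 − 3P_{RxPlus} + 2P_{MedCo}).
∂π/∂P_{RxPlus} = 179 − 6P_{RxPlus} + 2P_{MedCo} = 0 ⇒ P_{RxPlus} = 179/6 + (1/3)P_{MedCo}.
Similarly P_{MedCo} = 88/3 + (1/3)P_{RxPlus}.
Substituting the second reaction function into the first: P_{RxPlus} = 179/6 + (1/3)(88/3 + (1/3)P_{RxPlus}), which gives (8/9)P_{RxPlus} = 713/18 ⇒ P_{RxPlus} = 44.5625.
Then P_{MedCo} = 88/3 + (1/3)·44.5625 = 44.1875.

44.5625, 44.1875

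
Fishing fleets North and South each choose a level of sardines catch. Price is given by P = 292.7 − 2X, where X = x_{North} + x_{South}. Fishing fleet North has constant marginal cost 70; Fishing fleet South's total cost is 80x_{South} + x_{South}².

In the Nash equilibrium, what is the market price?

161.08

Fishing fleet North's profit: π = x_{North}(292.7 − 2(x_{North} + x_{South})) − 70x_{North}.
∂π/∂x_{North} = 222.7 − 4x_{North} − 2x_{South} = 0, so x_{North} = 55.675 − 0.5x_{South}.
For South: ∂π/∂x_{South} = 212.7 − 6x_{South} − 2x_{North} = 0 ⇒ x_{South} = 35.45 − (1/3)x_{North}.
Plugging x_{South} into North's best response: x_{North} = 55.675 − 0.5(35.45 − (1/3)x_{North}) ⇒ (5/6)x_{North} = 37.95, so x_{North} = 45.54.
Then x_{South} = 35.45 − (1/3)·45.54 = 20.27.
Equilibrium price: P = 292.7 − 2·65.81 = 161.08.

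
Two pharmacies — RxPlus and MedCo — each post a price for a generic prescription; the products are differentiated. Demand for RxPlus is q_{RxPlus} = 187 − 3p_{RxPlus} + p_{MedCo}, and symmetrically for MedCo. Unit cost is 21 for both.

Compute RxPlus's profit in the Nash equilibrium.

2523

RxPlus's profit: π = (p_{RxPlus} − 21)(187 − 3p_{RxPlus} + p_{MedCo}).
∂π/∂p_{RxPlus} = 250 − 6p_{RxPlus} + p_{MedCo} = 0 ⇒ p_{RxPlus} = 125/3 + (1/6)p_{MedCo}.
By symmetry p_{MedCo} = p_{RxPlus}; substituting into the reaction function, (5/6)p_{RxPlus} = 125/3 and p_{RxPlus} = 50.
q_{RxPlus} = 187 − 3·50 + 50 = 87.
Profit = (50 − 21)·87 = 2523.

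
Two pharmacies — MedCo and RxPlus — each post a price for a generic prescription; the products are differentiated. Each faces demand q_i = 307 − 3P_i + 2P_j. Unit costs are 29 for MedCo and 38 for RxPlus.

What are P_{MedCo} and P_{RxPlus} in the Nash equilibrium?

100.1875, 103.5625

MedCo's profit: π = (P_{MedCo} − 29)(307 − 3P_{MedCo} + 2P_{RxPlus}).
∂π/∂P_{MedCo} = 394 − 6P_{MedCo} + 2P_{RxPlus} = 0 ⇒ P_{MedCo} = 197/3 + (1/3)P_{RxPlus}.
Similarly P_{RxPlus} = 421/6 + (1/3)P_{MedCo}.
Solving the two reaction functions simultaneously: (1 − (1/3)(1/3))P_{MedCo} = 197/3 + (1/3)·(421/6), so (8/9)P_{MedCo} = 1603/18 and P_{MedCo} = 100.1875.
Then P_{RxPlus} = 421/6 + (1/3)·100.1875 = 103.5625.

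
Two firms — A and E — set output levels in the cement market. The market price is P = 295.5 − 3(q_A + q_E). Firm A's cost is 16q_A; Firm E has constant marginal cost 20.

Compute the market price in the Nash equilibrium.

Firm A's profit: π = q_A(295.5 − 3(q_A + q_E)) − 16q_A.
∂π/∂q_A = 279.5 − 6q_A − 3q_E = 0, so q_A = 559/12 − 0.5q_E.
By the same steps for E: q_E = 551/12 − 0.5q_A.
Substituting the second reaction function into the first: q_A = 559/12 − 0.5(551/12 − 0.5q_A), which gives 0.75q_A = 23.625 ⇒ q_A = 31.5.
Then q_E = 551/12 − 0.5·31.5 = 181/6.
Equilibrium price: P = 295.5 − 3·(185/3) = 110.5.

110.5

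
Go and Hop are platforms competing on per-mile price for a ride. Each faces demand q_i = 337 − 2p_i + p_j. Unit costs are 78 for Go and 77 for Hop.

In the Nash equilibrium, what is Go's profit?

Go's profit: π = (p_{Go} − 78)(337 − 2p_{Go} + p_{Hop}).
∂π/∂p_{Go} = 493 − 4p_{Go} + p_{Hop} = 0 ⇒ p_{Go} = 123.25 + 0.25p_{Hop}.
Similarly p_{Hop} = 122.75 + 0.25p_{Go}.
Substituting the second reaction function into the first: p_{Go} = 123.25 + 0.25(122.75 + 0.25p_{Go}), which gives 0.9375p_{Go} = 153.9375 ⇒ p_{Go} = 164.2.
Then p_{Hop} = 122.75 + 0.25·164.2 = 163.8.
q_{Go} = 337 − 2·164.2 + 163.8 = 172.4.
Profit = (164.2 − 78)·172.4 = 14860.88.

14860.88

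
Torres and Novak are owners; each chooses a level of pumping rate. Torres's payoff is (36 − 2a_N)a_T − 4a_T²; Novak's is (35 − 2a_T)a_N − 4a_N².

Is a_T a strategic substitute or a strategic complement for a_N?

Expanding Torres's payoff: 36a_T − 2a_Na_T − 4a_T².
∂π/∂a_T = 36 − 2a_N − 8a_T = 0, so a_T = 4.5 − 0.25a_N.
The best-response slope da_T/da_N = −0.25 < 0: the reaction function is downward-sloping, so the choices are strategic substitutes.

strategic substitutes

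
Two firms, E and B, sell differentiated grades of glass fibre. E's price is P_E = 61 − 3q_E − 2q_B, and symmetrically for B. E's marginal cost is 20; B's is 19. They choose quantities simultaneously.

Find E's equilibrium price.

Firm E's profit: π = q_E(61 − 3q_E − 2q_B) − 20q_E.
∂π/∂q_E = 41 − 6q_E − 2q_B = 0 ⇒ q_E = 41/6 − (1/3)q_B.
Similarly q_B = 7 − (1/3)q_E.
Solving the two reaction functions simultaneously: (1 − (−1/3)(−1/3))q_E = 41/6 − (1/3)·7, so (8/9)q_E = 4.5 and q_E = 5.0625.
Then q_B = 7 − (1/3)·5.0625 = 5.3125.
P_E = 61 − 3·5.0625 − 2·5.3125 = 35.1875.

35.1875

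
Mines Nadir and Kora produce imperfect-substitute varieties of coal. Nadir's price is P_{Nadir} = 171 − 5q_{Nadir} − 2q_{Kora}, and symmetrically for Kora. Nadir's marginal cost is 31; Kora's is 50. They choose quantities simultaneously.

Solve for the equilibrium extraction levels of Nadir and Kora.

12.0625, 9.6875

Mine Nadir's profit: π = q_{Nadir}(171 − 5q_{Nadir} − 2q_{Kora}) − 31q_{Nadir}.
∂π/∂q_{Nadir} = 140 − 10q_{Nadir} − 2q_{Kora} = 0 ⇒ q_{Nadir} = 14 − 0.2q_{Kora}.
Similarly q_{Kora} = 12.1 − 0.2q_{Nadir}.
Substituting the second reaction function into the first: q_{Nadir} = 14 − 0.2(12.1 − 0.2q_{Nadir}), which gives 0.96q_{Nadir} = 11.58 ⇒ q_{Nadir} = 12.0625.
Then q_{Kora} = 12.1 − 0.2·12.0625 = 9.6875.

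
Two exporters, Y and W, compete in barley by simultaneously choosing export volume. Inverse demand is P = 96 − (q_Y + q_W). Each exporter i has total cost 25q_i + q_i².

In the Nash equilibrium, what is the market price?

Exporter Y's profit: π = q_Y(96 − (q_Y + q_W)) − 25q_Y − q_Y².
∂π/∂q_Y = 71 − 4q_Y − q_W = 0, so q_Y = 17.75 − 0.25q_W.
Setting q_Y = q_W in the reaction function: q_Y = 17.75 − 0.25q_Y, so q_Y = 17.75 / 1.25 = 14.2.
Equilibrium price: P = 96 − 28.4 = 67.6.

67.6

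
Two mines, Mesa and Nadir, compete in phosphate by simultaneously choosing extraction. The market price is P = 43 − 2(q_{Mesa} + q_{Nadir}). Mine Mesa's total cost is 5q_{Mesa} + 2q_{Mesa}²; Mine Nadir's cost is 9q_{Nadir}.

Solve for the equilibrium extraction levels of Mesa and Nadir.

3, 7

Mine Mesa's profit: π = q_{Mesa}(43 − 2(q_{Mesa} + q_{Nadir})) − 5q_{Mesa} − 2q_{Mesa}².
∂π/∂q_{Mesa} = 38 − 8q_{Mesa} − 2q_{Nadir} = 0, so q_{Mesa} = 4.75 − 0.25q_{Nadir}.
For Nadir: ∂π/∂q_{Nadir} = 34 − 4q_{Nadir} − 2q_{Mesa} = 0 ⇒ q_{Nadir} = 8.5 − 0.5q_{Mesa}.
Solving the two reaction functions simultaneously: (1 − (−0.25)(−0.5))q_{Mesa} = 4.75 − 0.25·8.5, so 0.875q_{Mesa} = 2.625 and q_{Mesa} = 3.
Then q_{Nadir} = 8.5 − 0.5·3 = 7.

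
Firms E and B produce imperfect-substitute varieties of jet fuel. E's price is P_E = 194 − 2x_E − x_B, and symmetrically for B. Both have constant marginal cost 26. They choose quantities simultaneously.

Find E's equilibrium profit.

Firm E's profit: π = x_E(194 − 2x_E − x_B) − 26x_E.
∂π/∂x_E = 168 − 4x_E − x_B = 0 ⇒ x_E = 42 − 0.25x_B.
The game is symmetric, so in equilibrium x_B = x_E: the reaction function gives 1.25x_E = 42, hence x_E = 33.6.
P_E = 194 − 2·33.6 − 33.6 = 93.2.
Profit = (93.2 − 26)·33.6 = 2257.92.

2257.92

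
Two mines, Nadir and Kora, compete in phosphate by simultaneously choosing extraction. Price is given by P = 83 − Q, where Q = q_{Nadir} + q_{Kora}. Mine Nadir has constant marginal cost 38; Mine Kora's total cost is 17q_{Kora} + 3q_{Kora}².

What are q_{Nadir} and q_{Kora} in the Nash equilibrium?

Mine Nadir's profit: π = q_{Nadir}(83 − (q_{Nadir} + q_{Kora})) − 38q_{Nadir}.
∂π/∂q_{Nadir} = 45 − 2q_{Nadir} − q_{Kora} = 0, so q_{Nadir} = 22.5 − 0.5q_{Kora}.
For Kora: ∂π/∂q_{Kora} = 66 − 8q_{Kora} − q_{Nadir} = 0 ⇒ q_{Kora} = 8.25 − 0.125q_{Nadir}.
Substituting the second reaction function into the first: q_{Nadir} = 22.5 − 0.5(8.25 − 0.125q_{Nadir}), which gives 0.9375q_{Nadir} = 18.375 ⇒ q_{Nadir} = 19.6.
Then q_{Kora} = 8.25 − 0.125·19.6 = 5.8.

19.6, 5.8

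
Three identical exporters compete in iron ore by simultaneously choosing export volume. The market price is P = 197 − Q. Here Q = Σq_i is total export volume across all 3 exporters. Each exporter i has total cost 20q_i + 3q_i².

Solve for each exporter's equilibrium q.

17.7

A representative exporter's profit is π_i = q_i(197 − Q) − 20q_i − 3q_i², with Q = q_i + Σ_{j≠i} q_j.
First-order condition: 177 − 8q_i − Σ_{j≠i} q_j = 0.
Imposing symmetry (q_j = q for all j) turns Σ_{j≠i} q_j into 2q, so 177 = 10q and q = 17.7.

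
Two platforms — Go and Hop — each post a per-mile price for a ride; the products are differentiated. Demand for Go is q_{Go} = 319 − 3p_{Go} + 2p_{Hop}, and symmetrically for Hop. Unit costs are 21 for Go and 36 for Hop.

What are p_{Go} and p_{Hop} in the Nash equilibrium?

98.3125, 103.9375

Go's profit: π = (p_{Go} − 21)(319 − 3p_{Go} + 2p_{Hop}).
∂π/∂p_{Go} = 382 − 6p_{Go} + 2p_{Hop} = 0 ⇒ p_{Go} = 191/3 + (1/3)p_{Hop}.
Similarly p_{Hop} = 427/6 + (1/3)p_{Go}.
Substituting the second reaction function into the first: p_{Go} = 191/3 + (1/3)(427/6 + (1/3)p_{Go}), which gives (8/9)p_{Go} = 1573/18 ⇒ p_{Go} = 98.3125.
Then p_{Hop} = 427/6 + (1/3)·98.3125 = 103.9375.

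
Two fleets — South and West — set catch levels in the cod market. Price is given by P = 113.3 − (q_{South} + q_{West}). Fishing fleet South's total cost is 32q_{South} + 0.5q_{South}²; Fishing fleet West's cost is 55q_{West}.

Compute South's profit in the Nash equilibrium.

Fishing fleet South's profit: π = q_{South}(113.3 − (q_{South} + q_{West})) − 32q_{South} − 0.5q_{South}².
∂π/∂q_{South} = 81.3 − 3q_{South} − q_{West} = 0, so q_{South} = 27.1 − (1/3)q_{West}.
For West: ∂π/∂q_{West} = 58.3 − 2q_{West} − q_{South} = 0 ⇒ q_{West} = 29.15 − 0.5q_{South}.
Plugging q_{West} into South's best response: q_{South} = 27.1 − (1/3)(29.15 − 0.5q_{South}) ⇒ (5/6)q_{South} = 1043/60, so q_{South} = 20.86.
Then q_{West} = 29.15 − 0.5·20.86 = 18.72.
Price P = 113.3 − 39.58 = 73.72.
South's profit: (73.72 − 32)·20.86 − 0.5(20.86)² = 652.7094.

652.7094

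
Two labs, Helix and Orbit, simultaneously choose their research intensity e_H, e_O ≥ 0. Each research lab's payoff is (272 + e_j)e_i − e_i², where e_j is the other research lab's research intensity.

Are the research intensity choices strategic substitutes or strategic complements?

Helix's payoff is (272 + e_O)e_H − e_H².
∂π/∂e_H = 272 + e_O − 2e_H = 0, so e_H = 136 + 0.5e_O.
The best-response slope de_H/de_O = 0.5 > 0: the reaction function is upward-sloping, so the choices are strategic complements.

strategic complements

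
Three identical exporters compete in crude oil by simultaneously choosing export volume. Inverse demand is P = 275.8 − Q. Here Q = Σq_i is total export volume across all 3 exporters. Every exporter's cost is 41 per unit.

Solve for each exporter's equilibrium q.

A representative exporter's profit is π_i = q_i(275.8 − Q) − 41q_i, with Q = q_i + Σ_{j≠i} q_j.
First-order condition: 234.8 − 2q_i − Σ_{j≠i} q_j = 0.
With identical exporters, set every q_j = q: then 234.8 − 2q − 2q = 0, i.e. q = 234.8/4 = 58.7.

58.7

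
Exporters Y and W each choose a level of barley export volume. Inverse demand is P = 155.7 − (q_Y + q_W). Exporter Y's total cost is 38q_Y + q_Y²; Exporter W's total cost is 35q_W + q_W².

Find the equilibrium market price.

Exporter Y's profit: π = q_Y(155.7 − (q_Y + q_W)) − 38q_Y − q_Y².
∂π/∂q_Y = 117.7 − 4q_Y − q_W = 0, so q_Y = 29.425 − 0.25q_W.
By the same steps for W: q_W = 30.175 − 0.25q_Y.
Solving the two reaction functions simultaneously: (1 − (−0.25)(−0.25))q_Y = 29.425 − 0.25·30.175, so 0.9375q_Y = 3501/160 and q_Y = 23.34.
Then q_W = 30.175 − 0.25·23.34 = 24.34.
Equilibrium price: P = 155.7 − 47.68 = 108.02.

108.02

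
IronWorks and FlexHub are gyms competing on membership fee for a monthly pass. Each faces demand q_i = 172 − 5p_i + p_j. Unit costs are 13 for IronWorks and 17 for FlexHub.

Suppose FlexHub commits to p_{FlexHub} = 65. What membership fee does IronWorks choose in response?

IronWorks's profit: π = (p_{IronWorks} − 13)(172 − 5p_{IronWorks} + p_{FlexHub}).
∂π/∂p_{IronWorks} = 237 − 10p_{IronWorks} + p_{FlexHub} = 0 ⇒ p_{IronWorks} = 23.7 + 0.1p_{FlexHub}.
At p_{FlexHub} = 65: p_{IronWorks} = 23.7 + 0.1·65 = 30.2.

30.2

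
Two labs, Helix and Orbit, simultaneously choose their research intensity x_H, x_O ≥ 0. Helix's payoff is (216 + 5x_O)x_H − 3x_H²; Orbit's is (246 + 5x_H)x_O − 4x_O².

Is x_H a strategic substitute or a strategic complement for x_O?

strategic complements

Expanding Helix's payoff: 216x_H + 5x_Ox_H − 3x_H².
∂π/∂x_H = 216 + 5x_O − 6x_H = 0, so x_H = 36 + (5/6)x_O.
The best-response slope dx_H/dx_O = 5/6 > 0: the reaction function is upward-sloping, so the choices are strategic complements.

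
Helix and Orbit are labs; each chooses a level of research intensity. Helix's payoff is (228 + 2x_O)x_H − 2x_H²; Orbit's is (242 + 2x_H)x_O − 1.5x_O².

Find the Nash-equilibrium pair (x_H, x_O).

Expanding Helix's payoff: 228x_H + 2x_Ox_H − 2x_H².
∂π/∂x_H = 228 + 2x_O − 4x_H = 0, so x_H = 57 + 0.5x_O.
Likewise for Orbit: x_O = 242/3 + (2/3)x_H.
Substituting the second reaction function into the first: x_H = 57 + 0.5(242/3 + (2/3)x_H), which gives (2/3)x_H = 292/3 ⇒ x_H = 146.
Then x_O = 242/3 + (2/3)·146 = 178.

146, 178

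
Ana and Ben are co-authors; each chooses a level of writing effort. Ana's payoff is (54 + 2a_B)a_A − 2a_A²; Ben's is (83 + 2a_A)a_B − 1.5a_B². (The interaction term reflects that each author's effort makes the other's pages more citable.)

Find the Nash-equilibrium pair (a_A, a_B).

41, 55

Expanding Ana's payoff: 54a_A + 2a_Ba_A − 2a_A².
∂π/∂a_A = 54 + 2a_B − 4a_A = 0, so a_A = 13.5 + 0.5a_B.
Likewise for Ben: a_B = 83/3 + (2/3)a_A.
Plugging a_B into Ana's best response: a_A = 13.5 + 0.5(83/3 + (2/3)a_A) ⇒ (2/3)a_A = 82/3, so a_A = 41.
Then a_B = 83/3 + (2/3)·41 = 55.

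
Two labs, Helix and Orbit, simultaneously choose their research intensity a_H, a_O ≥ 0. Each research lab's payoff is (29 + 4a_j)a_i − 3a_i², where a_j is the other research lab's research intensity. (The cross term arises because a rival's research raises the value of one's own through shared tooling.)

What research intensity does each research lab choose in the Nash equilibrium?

Helix's payoff is (29 + 4a_O)a_H − 3a_H².
∂π/∂a_H = 29 + 4a_O − 6a_H = 0, so a_H = 29/6 + (2/3)a_O.
Setting a_H = a_O in the reaction function: a_H = 29/6 + (2/3)a_H, so a_H = (29/6) / (1/3) = 14.5.

14.5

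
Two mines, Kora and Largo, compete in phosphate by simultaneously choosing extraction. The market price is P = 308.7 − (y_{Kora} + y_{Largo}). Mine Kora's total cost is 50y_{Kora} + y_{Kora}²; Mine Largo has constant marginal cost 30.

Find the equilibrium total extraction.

156.4

Mine Kora's profit: π = y_{Kora}(308.7 − (y_{Kora} + y_{Largo})) − 50y_{Kora} − y_{Kora}².
∂π/∂y_{Kora} = 258.7 − 4y_{Kora} − y_{Largo} = 0, so y_{Kora} = 64.675 − 0.25y_{Largo}.
For Largo: ∂π/∂y_{Largo} = 278.7 − 2y_{Largo} − y_{Kora} = 0 ⇒ y_{Largo} = 139.35 − 0.5y_{Kora}.
Substituting the second reaction function into the first: y_{Kora} = 64.675 − 0.25(139.35 − 0.5y_{Kora}), which gives 0.875y_{Kora} = 29.8375 ⇒ y_{Kora} = 34.1.
Then y_{Largo} = 139.35 − 0.5·34.1 = 122.3.
Total extraction: 34.1 + 122.3 = 156.4.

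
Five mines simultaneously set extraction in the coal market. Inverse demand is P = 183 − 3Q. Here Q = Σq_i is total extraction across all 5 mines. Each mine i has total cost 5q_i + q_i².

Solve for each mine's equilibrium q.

A representative mine's profit is π_i = q_i(183 − 3Q) − 5q_i − q_i², with Q = q_i + Σ_{j≠i} q_j.
First-order condition: 178 − 8q_i − 3Σ_{j≠i} q_j = 0.
With identical mines, set every q_j = q: then 178 − 8q − 12q = 0, i.e. q = 178/20 = 8.9.

8.9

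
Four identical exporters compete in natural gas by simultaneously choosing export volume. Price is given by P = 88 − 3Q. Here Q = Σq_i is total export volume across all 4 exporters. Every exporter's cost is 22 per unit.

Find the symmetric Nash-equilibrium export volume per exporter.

4.4

A representative exporter's profit is π_i = q_i(88 − 3Q) − 22q_i, with Q = q_i + Σ_{j≠i} q_j.
First-order condition: 66 − 6q_i − 3Σ_{j≠i} q_j = 0.
With identical exporters, set every q_j = q: then 66 − 6q − 9q = 0, i.e. q = 66/15 = 4.4.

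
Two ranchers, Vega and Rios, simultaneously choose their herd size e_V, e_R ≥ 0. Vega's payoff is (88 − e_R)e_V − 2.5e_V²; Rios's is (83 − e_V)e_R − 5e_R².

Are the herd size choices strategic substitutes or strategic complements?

Expanding Vega's payoff: 88e_V − e_Re_V − 2.5e_V².
∂π/∂e_V = 88 − e_R − 5e_V = 0, so e_V = 17.6 − 0.2e_R.
The best-response slope de_V/de_R = −0.2 < 0: the reaction function is downward-sloping, so the choices are strategic substitutes.

strategic substitutes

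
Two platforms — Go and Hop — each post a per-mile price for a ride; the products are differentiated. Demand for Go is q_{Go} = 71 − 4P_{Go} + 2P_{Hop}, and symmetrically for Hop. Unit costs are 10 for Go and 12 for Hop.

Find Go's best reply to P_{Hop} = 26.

20.375

Go's profit: π = (P_{Go} − 10)(71 − 4P_{Go} + 2P_{Hop}).
∂π/∂P_{Go} = 111 − 8P_{Go} + 2P_{Hop} = 0 ⇒ P_{Go} = 13.875 + 0.25P_{Hop}.
At P_{Hop} = 26: P_{Go} = 13.875 + 0.25·26 = 20.375.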